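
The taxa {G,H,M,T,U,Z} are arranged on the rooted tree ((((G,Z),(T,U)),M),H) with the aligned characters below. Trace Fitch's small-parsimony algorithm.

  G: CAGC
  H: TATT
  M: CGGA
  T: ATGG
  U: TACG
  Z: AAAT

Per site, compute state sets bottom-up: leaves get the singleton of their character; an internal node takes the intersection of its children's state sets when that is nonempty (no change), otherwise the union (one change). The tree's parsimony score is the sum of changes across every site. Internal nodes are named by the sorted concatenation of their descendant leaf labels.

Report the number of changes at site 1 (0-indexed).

site 0, node GZ: G={C} ∪ Z={A} → {A,C} (+1)
site 0, node TU: T={A} ∪ U={T} → {A,T} (+1)
site 0, node GTUZ: GZ={A,C} ∩ TU={A,T} → {A} (+0)
site 0, node GMTUZ: GTUZ={A} ∪ M={C} → {A,C} (+1)
site 0, node GHMTUZ: GMTUZ={A,C} ∪ H={T} → {A,C,T} (+1)
site 1, node GZ: G={A} ∩ Z={A} → {A} (+0)
site 1, node TU: T={T} ∪ U={A} → {A,T} (+1)
site 1, node GTUZ: GZ={A} ∩ TU={A,T} → {A} (+0)
site 1, node GMTUZ: GTUZ={A} ∪ M={G} → {A,G} (+1)
site 1, node GHMTUZ: GMTUZ={A,G} ∩ H={A} → {A} (+0)
site 2, node GZ: G={G} ∪ Z={A} → {A,G} (+1)
site 2, node TU: T={G} ∪ U={C} → {C,G} (+1)
site 2, node GTUZ: GZ={A,G} ∩ TU={C,G} → {G} (+0)
site 2, node GMTUZ: GTUZ={G} ∩ M={G} → {G} (+0)
site 2, node GHMTUZ: GMTUZ={G} ∪ H={T} → {G,T} (+1)
site 3, node GZ: G={C} ∪ Z={T} → {C,T} (+1)
site 3, node TU: T={G} ∩ U={G} → {G} (+0)
site 3, node GTUZ: GZ={C,T} ∪ TU={G} → {C,G,T} (+1)
site 3, node GMTUZ: GTUZ={C,G,T} ∪ M={A} → {A,C,G,T} (+1)
site 3, node GHMTUZ: GMTUZ={A,C,G,T} ∩ H={T} → {T} (+0)
per-site changes: [4, 2, 3, 3]; total = 12

2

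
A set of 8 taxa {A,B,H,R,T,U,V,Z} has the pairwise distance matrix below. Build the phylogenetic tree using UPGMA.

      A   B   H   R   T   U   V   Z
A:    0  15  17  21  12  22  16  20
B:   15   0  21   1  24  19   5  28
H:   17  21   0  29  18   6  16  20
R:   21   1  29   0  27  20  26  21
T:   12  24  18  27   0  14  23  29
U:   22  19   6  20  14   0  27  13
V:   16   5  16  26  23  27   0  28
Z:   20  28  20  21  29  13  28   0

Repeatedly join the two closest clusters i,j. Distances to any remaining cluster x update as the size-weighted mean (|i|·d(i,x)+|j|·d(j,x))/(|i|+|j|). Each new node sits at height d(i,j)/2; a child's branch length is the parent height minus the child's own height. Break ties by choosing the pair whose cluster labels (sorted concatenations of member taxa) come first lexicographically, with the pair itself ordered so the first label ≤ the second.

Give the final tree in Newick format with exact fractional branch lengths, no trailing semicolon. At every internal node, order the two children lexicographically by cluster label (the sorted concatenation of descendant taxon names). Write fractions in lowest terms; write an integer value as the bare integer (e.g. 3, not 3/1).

1. join B+R (d=1) ⇒ BR; edges |B|=1/2, |R|=1/2
  updated: d(A,BR)=18, d(BR,H)=25, d(BR,T)=51/2, d(BR,U)=39/2, d(BR,V)=31/2, d(BR,Z)=49/2
2. join H+U (d=6) ⇒ HU; edges |H|=3, |U|=3
  updated: d(A,HU)=39/2, d(BR,HU)=89/4, d(HU,T)=16, d(HU,V)=43/2, d(HU,Z)=33/2
3. join A+T (d=12) ⇒ AT; edges |A|=6, |T|=6
  updated: d(AT,BR)=87/4, d(AT,HU)=71/4, d(AT,V)=39/2, d(AT,Z)=49/2
4. join BR+V (d=31/2) ⇒ BRV; edges |BR|=29/4, |V|=31/4
  updated: d(AT,BRV)=21, d(BRV,HU)=22, d(BRV,Z)=77/3
5. join HU+Z (d=33/2) ⇒ HUZ; edges |HU|=21/4, |Z|=33/4
  updated: d(AT,HUZ)=20, d(BRV,HUZ)=209/9
6. join AT+HUZ (d=20) ⇒ AHTUZ; edges |AT|=4, |HUZ|=7/4
  updated: d(AHTUZ,BRV)=67/3
7. join AHTUZ+BRV (d=67/3) ⇒ ABHRTUVZ; edges |AHTUZ|=7/6, |BRV|=41/12
final tree: (((A:6,T:6):4,((H:3,U:3):21/4,Z:33/4):7/4):7/6,((B:1/2,R:1/2):29/4,V:31/4):41/12)
total length: 347/6

(((A:6,T:6):4,((H:3,U:3):21/4,Z:33/4):7/4):7/6,((B:1/2,R:1/2):29/4,V:31/4):41/12)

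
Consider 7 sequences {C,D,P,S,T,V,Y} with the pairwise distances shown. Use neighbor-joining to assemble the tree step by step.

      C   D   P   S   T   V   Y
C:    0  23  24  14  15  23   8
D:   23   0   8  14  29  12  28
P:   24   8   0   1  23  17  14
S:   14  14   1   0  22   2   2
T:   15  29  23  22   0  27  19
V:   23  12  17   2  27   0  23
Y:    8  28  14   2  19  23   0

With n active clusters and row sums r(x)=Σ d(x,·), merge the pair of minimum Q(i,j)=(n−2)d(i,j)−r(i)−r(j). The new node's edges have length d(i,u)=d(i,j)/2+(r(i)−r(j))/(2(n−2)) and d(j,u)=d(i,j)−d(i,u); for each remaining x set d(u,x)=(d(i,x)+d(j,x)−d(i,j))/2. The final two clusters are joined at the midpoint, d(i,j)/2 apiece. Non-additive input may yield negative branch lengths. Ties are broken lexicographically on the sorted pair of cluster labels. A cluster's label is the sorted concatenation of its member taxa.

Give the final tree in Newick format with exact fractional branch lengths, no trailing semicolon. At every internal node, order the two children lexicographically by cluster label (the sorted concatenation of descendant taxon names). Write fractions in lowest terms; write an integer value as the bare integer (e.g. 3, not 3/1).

(((((C:47/10,T:103/10):39/16,Y:57/16):243/32,S:-139/32):59/32,(D:161/24,P:31/24):139/32):197/64,V:197/64)

1. join C+T (d=15, Q=-167) ⇒ CT; edges |C|=47/10, |T|=103/10
  updated: d(CT,D)=37/2, d(CT,P)=16, d(CT,S)=21/2, d(CT,V)=35/2, d(CT,Y)=6
2. join CT+Y (d=6, Q=-235/2) ⇒ CTY; edges |CT|=39/16, |Y|=57/16
  updated: d(CTY,D)=81/4, d(CTY,P)=12, d(CTY,S)=13/4, d(CTY,V)=69/4
3. join D+P (d=8, Q=-273/4) ⇒ DP; edges |D|=161/24, |P|=31/24
  updated: d(CTY,DP)=97/8, d(DP,S)=7/2, d(DP,V)=21/2
4. join CTY+S (d=13/4, Q=-279/8) ⇒ CSTY; edges |CTY|=243/32, |S|=-139/32
  updated: d(CSTY,DP)=99/16, d(CSTY,V)=8
5. join CSTY+DP (d=99/16, Q=-395/16) ⇒ CDPSTY; edges |CSTY|=59/32, |DP|=139/32
  updated: d(CDPSTY,V)=197/32
6. join CDPSTY+V (d=197/32) ⇒ CDPSTVY; edges |CDPSTY|=197/64, |V|=197/64
final tree: (((((C:47/10,T:103/10):39/16,Y:57/16):243/32,S:-139/32):59/32,(D:161/24,P:31/24):139/32):197/64,V:197/64)
total length: 1427/32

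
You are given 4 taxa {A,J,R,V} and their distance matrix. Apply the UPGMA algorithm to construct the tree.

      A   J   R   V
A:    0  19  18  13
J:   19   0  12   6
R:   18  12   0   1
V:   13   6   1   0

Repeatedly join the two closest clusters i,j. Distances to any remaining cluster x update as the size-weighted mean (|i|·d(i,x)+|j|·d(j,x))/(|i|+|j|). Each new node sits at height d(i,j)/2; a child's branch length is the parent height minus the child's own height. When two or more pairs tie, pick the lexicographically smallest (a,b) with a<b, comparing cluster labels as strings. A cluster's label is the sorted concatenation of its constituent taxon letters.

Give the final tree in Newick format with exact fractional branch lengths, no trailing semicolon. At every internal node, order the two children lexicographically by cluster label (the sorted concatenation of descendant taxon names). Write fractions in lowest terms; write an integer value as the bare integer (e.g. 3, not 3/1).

(A:25/3,(J:9/2,(R:1/2,V:1/2):4):23/6)

iteration 1: select R,V (d=1); attach at lengths (1/2, 1/2); label the merged cluster RV
  updated: d(A,RV)=31/2, d(J,RV)=9
iteration 2: select J,RV (d=9); attach at lengths (9/2, 4); label the merged cluster JRV
  updated: d(A,JRV)=50/3
iteration 3: select A,JRV (d=50/3); attach at lengths (25/3, 23/6); label the merged cluster AJRV
final tree: (A:25/3,(J:9/2,(R:1/2,V:1/2):4):23/6)
total length: 65/3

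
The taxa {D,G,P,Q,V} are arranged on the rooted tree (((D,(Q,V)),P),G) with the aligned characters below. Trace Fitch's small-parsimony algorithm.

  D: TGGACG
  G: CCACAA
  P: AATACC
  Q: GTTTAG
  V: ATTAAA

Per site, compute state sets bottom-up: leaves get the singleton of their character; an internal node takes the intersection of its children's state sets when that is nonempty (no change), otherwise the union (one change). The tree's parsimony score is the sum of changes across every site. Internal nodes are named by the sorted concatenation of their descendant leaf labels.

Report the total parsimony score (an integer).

QV@0: {G} ∪ {A} = {A,G} (union, +1)
DQV@0: {T} ∪ {A,G} = {A,G,T} (union, +1)
DPQV@0: {A,G,T} ∩ {A} = {A} (intersection, +0)
DGPQV@0: {A} ∪ {C} = {A,C} (union, +1)
QV@1: {T} ∩ {T} = {T} (intersection, +0)
DQV@1: {G} ∪ {T} = {G,T} (union, +1)
DPQV@1: {G,T} ∪ {A} = {A,G,T} (union, +1)
DGPQV@1: {A,G,T} ∪ {C} = {A,C,G,T} (union, +1)
QV@2: {T} ∩ {T} = {T} (intersection, +0)
DQV@2: {G} ∪ {T} = {G,T} (union, +1)
DPQV@2: {G,T} ∩ {T} = {T} (intersection, +0)
DGPQV@2: {T} ∪ {A} = {A,T} (union, +1)
QV@3: {T} ∪ {A} = {A,T} (union, +1)
DQV@3: {A} ∩ {A,T} = {A} (intersection, +0)
DPQV@3: {A} ∩ {A} = {A} (intersection, +0)
DGPQV@3: {A} ∪ {C} = {A,C} (union, +1)
QV@4: {A} ∩ {A} = {A} (intersection, +0)
DQV@4: {C} ∪ {A} = {A,C} (union, +1)
DPQV@4: {A,C} ∩ {C} = {C} (intersection, +0)
DGPQV@4: {C} ∪ {A} = {A,C} (union, +1)
QV@5: {G} ∪ {A} = {A,G} (union, +1)
DQV@5: {G} ∩ {A,G} = {G} (intersection, +0)
DPQV@5: {G} ∪ {C} = {C,G} (union, +1)
DGPQV@5: {C,G} ∪ {A} = {A,C,G} (union, +1)
per-site changes: [3, 3, 2, 2, 2, 3]; total = 15

15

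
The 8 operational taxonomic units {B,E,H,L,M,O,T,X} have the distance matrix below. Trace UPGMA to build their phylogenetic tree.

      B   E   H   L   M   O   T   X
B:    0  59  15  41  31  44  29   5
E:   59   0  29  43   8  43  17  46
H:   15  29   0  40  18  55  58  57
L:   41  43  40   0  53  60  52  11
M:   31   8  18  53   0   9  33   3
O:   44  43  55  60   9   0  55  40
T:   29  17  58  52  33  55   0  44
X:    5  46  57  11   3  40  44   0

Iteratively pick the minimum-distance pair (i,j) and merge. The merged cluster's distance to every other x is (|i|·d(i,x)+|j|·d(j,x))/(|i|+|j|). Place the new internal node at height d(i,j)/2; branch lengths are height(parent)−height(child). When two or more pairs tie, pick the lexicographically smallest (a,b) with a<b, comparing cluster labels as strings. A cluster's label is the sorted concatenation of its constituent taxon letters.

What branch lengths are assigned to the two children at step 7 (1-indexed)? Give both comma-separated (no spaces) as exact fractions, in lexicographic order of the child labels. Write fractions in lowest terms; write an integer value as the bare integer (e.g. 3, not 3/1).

iteration 1: select M,X (d=3); attach at lengths (3/2, 3/2); label the merged cluster MX
  updated: d(B,MX)=18, d(E,MX)=27, d(H,MX)=75/2, d(L,MX)=32, d(MX,O)=49/2, d(MX,T)=77/2
iteration 2: select B,H (d=15); attach at lengths (15/2, 15/2); label the merged cluster BH
  updated: d(BH,E)=44, d(BH,L)=81/2, d(BH,MX)=111/4, d(BH,O)=99/2, d(BH,T)=87/2
iteration 3: select E,T (d=17); attach at lengths (17/2, 17/2); label the merged cluster ET
  updated: d(BH,ET)=175/4, d(ET,L)=95/2, d(ET,MX)=131/4, d(ET,O)=49
iteration 4: select MX,O (d=49/2); attach at lengths (43/4, 49/4); label the merged cluster MOX
  updated: d(BH,MOX)=35, d(ET,MOX)=229/6, d(L,MOX)=124/3
iteration 5: select BH,MOX (d=35); attach at lengths (10, 21/4); label the merged cluster BHMOX
  updated: d(BHMOX,ET)=202/5, d(BHMOX,L)=41
iteration 6: select BHMOX,ET (d=202/5); attach at lengths (27/10, 117/10); label the merged cluster BEHMOTX
  updated: d(BEHMOTX,L)=300/7
iteration 7: select BEHMOTX,L (d=300/7); attach at lengths (43/35, 150/7); label the merged cluster BEHLMOTX
final tree: ((((B:15/2,H:15/2):10,((M:3/2,X:3/2):43/4,O:49/4):21/4):27/10,(E:17/2,T:17/2):117/10):43/35,L:150/7)
total length: 15443/140

43/35,150/7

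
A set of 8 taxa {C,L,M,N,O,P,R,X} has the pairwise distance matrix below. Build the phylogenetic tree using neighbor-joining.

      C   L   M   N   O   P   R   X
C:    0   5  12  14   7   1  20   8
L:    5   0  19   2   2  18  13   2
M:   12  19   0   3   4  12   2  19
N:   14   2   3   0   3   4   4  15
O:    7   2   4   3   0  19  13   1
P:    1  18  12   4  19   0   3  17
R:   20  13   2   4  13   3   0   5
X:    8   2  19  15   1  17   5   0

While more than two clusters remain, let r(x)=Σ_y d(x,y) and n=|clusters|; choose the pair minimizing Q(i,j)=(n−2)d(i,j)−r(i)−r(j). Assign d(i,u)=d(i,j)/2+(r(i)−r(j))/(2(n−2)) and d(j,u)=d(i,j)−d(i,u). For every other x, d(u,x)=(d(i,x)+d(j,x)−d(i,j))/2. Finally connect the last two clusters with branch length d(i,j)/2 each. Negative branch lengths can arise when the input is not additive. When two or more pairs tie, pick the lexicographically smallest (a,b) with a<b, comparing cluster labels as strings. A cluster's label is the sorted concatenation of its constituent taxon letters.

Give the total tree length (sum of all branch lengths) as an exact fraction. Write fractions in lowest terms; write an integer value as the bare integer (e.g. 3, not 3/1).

iteration 1: select C,P (d=1, Q=-135); attach at lengths (-1/12, 13/12); label the merged cluster CP
  updated: d(CP,L)=11, d(CP,M)=23/2, d(CP,N)=17/2, d(CP,O)=25/2, d(CP,R)=11, d(CP,X)=12
iteration 2: select M,R (d=2, Q=-193/2); attach at lengths (41/20, -1/20); label the merged cluster MR
  updated: d(CP,MR)=41/4, d(L,MR)=15, d(MR,N)=5/2, d(MR,O)=15/2, d(MR,X)=11
iteration 3: select MR,N (d=5/2, Q=-269/4); attach at lengths (101/32, -21/32); label the merged cluster MNR
  updated: d(CP,MNR)=65/8, d(L,MNR)=29/4, d(MNR,O)=4, d(MNR,X)=47/4
iteration 4: select CP,MNR (d=65/8, Q=-403/8); attach at lengths (295/48, 95/48); label the merged cluster CMNPR
  updated: d(CMNPR,L)=81/16, d(CMNPR,O)=67/16, d(CMNPR,X)=125/16
iteration 5: select CMNPR,L (d=81/16, Q=-16); attach at lengths (145/32, 17/32); label the merged cluster CLMNPR
  updated: d(CLMNPR,O)=9/16, d(CLMNPR,X)=19/8
iteration 6: select CLMNPR,O (d=9/16, Q=-63/16); attach at lengths (31/32, -13/32); label the merged cluster CLMNOPR
  updated: d(CLMNOPR,X)=45/32
iteration 7: select CLMNOPR,X (d=45/32); attach at lengths (45/64, 45/64); label the merged cluster CLMNOPRX
final tree: (((((C:-1/12,P:13/12):295/48,((M:41/20,R:-1/20):101/32,N:-21/32):95/48):145/32,L:17/32):31/32,O:-13/32):45/64,X:45/64)
total length: 661/32

661/32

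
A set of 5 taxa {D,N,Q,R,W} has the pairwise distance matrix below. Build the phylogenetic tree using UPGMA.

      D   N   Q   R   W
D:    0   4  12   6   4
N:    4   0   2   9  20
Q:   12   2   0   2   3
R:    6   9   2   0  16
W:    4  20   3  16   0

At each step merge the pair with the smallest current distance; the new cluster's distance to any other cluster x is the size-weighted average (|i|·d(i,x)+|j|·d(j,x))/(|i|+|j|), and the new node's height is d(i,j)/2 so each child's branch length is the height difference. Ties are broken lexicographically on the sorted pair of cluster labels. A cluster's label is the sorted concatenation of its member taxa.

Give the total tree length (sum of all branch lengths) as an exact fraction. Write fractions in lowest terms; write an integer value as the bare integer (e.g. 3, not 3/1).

step 1: merge (N,Q) at d=2; branch lengths N→1, Q→1; new cluster NQ
  updated: d(D,NQ)=8, d(NQ,R)=11/2, d(NQ,W)=23/2
step 2: merge (D,W) at d=4; branch lengths D→2, W→2; new cluster DW
  updated: d(DW,NQ)=39/4, d(DW,R)=11
step 3: merge (NQ,R) at d=11/2; branch lengths NQ→7/4, R→11/4; new cluster NQR
  updated: d(DW,NQR)=61/6
step 4: merge (DW,NQR) at d=61/6; branch lengths DW→37/12, NQR→7/3; new cluster DNQRW
final tree: ((D:2,W:2):37/12,((N:1,Q:1):7/4,R:11/4):7/3)
total length: 191/12

191/12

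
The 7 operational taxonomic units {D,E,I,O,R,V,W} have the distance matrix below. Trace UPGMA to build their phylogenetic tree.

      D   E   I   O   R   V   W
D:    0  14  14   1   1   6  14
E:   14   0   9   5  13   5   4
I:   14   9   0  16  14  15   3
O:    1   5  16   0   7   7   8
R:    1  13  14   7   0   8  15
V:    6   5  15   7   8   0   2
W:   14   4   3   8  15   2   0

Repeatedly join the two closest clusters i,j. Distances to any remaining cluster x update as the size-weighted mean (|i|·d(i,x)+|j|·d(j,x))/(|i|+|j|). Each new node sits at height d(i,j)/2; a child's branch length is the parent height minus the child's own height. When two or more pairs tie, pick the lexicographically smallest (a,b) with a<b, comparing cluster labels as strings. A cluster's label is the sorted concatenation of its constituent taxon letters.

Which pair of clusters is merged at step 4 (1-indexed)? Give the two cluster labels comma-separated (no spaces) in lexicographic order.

step 1: merge (D,O) at d=1; branch lengths D→1/2, O→1/2; new cluster DO
  updated: d(DO,E)=19/2, d(DO,I)=15, d(DO,R)=4, d(DO,V)=13/2, d(DO,W)=11
step 2: merge (V,W) at d=2; branch lengths V→1, W→1; new cluster VW
  updated: d(DO,VW)=35/4, d(E,VW)=9/2, d(I,VW)=9, d(R,VW)=23/2
step 3: merge (DO,R) at d=4; branch lengths DO→3/2, R→2; new cluster DOR
  updated: d(DOR,E)=32/3, d(DOR,I)=44/3, d(DOR,VW)=29/3
step 4: merge (E,VW) at d=9/2; branch lengths E→9/4, VW→5/4; new cluster EVW
  updated: d(DOR,EVW)=10, d(EVW,I)=9
step 5: merge (EVW,I) at d=9; branch lengths EVW→9/4, I→9/2; new cluster EIVW
  updated: d(DOR,EIVW)=67/6
step 6: merge (DOR,EIVW) at d=67/6; branch lengths DOR→43/12, EIVW→13/12; new cluster DEIORVW
final tree: (((D:1/2,O:1/2):3/2,R:2):43/12,((E:9/4,(V:1,W:1):5/4):9/4,I:9/2):13/12)
total length: 257/12

E,VW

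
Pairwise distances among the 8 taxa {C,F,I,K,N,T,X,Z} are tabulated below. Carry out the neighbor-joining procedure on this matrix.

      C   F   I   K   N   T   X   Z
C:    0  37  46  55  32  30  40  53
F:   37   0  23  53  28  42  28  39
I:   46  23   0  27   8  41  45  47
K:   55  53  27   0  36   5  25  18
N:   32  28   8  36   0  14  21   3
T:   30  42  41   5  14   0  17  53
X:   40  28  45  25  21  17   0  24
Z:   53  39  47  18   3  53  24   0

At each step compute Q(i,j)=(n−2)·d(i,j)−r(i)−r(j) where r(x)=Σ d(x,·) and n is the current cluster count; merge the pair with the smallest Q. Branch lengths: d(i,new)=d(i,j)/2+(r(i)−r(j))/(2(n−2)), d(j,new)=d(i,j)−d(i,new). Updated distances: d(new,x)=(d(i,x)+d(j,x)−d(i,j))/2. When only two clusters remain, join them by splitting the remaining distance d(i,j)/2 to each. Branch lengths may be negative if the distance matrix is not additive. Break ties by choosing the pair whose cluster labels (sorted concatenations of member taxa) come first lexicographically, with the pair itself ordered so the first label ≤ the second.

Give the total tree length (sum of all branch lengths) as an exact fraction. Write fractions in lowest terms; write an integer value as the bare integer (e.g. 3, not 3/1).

step 1: merge (K,T) at d=5, Q=-391; branch lengths K→47/12, T→13/12; new cluster KT
  updated: d(C,KT)=40, d(F,KT)=45, d(I,KT)=63/2, d(KT,N)=45/2, d(KT,X)=37/2, d(KT,Z)=33
step 2: merge (N,Z) at d=3, Q=-597/2; branch lengths N→-139/20, Z→199/20; new cluster NZ
  updated: d(C,NZ)=41, d(F,NZ)=32, d(I,NZ)=26, d(KT,NZ)=105/4, d(NZ,X)=21
step 3: merge (F,I) at d=23, Q=-489/2; branch lengths F→171/16, I→197/16; new cluster FI
  updated: d(C,FI)=30, d(FI,KT)=107/4, d(FI,NZ)=35/2, d(FI,X)=25
step 4: merge (KT,X) at d=37/2, Q=-321/2; branch lengths KT→125/12, X→97/12; new cluster KTX
  updated: d(C,KTX)=123/4, d(FI,KTX)=133/8, d(KTX,NZ)=115/8
step 5: merge (C,FI) at d=30, Q=-847/8; branch lengths C→781/32, FI→179/32; new cluster CFI
  updated: d(CFI,KTX)=139/16, d(CFI,NZ)=57/4
step 6: merge (CFI,KTX) at d=139/16, Q=-597/16; branch lengths CFI→137/32, KTX→141/32; new cluster CFIKTX
  updated: d(CFIKTX,NZ)=319/32
step 7: merge (CFIKTX,NZ) at d=319/32; branch lengths CFIKTX→319/64, NZ→319/64; new cluster CFIKNTXZ
final tree: (((C:781/32,(F:171/16,I:197/16):179/32):137/32,((K:47/12,T:13/12):125/12,X:97/12):141/32):319/64,(N:-139/20,Z:199/20):319/64)
total length: 3141/32

3141/32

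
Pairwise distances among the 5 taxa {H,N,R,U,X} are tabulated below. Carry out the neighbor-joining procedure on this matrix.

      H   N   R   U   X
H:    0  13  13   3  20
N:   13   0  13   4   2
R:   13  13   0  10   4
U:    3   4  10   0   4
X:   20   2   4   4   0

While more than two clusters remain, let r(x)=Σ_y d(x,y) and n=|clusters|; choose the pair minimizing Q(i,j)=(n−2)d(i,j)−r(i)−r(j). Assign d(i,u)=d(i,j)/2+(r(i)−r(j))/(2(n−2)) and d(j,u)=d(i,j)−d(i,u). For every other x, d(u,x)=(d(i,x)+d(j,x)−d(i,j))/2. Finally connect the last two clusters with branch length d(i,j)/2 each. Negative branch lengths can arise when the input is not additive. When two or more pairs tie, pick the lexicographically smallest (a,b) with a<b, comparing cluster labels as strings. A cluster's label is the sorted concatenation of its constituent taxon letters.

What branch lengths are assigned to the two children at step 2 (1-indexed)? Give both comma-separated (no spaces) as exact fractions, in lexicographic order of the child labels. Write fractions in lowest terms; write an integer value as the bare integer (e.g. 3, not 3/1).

39/8,17/8

step 1: merge (H,U) at d=3, Q=-61; branch lengths H→37/6, U→-19/6; new cluster HU
  updated: d(HU,N)=7, d(HU,R)=10, d(HU,X)=21/2
step 2: merge (HU,N) at d=7, Q=-71/2; branch lengths HU→39/8, N→17/8; new cluster HNU
  updated: d(HNU,R)=8, d(HNU,X)=11/4
step 3: merge (HNU,R) at d=8, Q=-59/4; branch lengths HNU→27/8, R→37/8; new cluster HNRU
  updated: d(HNRU,X)=-5/8
step 4: merge (HNRU,X) at d=-5/8; branch lengths HNRU→-5/16, X→-5/16; new cluster HNRUX
final tree: ((((H:37/6,U:-19/6):39/8,N:17/8):27/8,R:37/8):-5/16,X:-5/16)
total length: 139/8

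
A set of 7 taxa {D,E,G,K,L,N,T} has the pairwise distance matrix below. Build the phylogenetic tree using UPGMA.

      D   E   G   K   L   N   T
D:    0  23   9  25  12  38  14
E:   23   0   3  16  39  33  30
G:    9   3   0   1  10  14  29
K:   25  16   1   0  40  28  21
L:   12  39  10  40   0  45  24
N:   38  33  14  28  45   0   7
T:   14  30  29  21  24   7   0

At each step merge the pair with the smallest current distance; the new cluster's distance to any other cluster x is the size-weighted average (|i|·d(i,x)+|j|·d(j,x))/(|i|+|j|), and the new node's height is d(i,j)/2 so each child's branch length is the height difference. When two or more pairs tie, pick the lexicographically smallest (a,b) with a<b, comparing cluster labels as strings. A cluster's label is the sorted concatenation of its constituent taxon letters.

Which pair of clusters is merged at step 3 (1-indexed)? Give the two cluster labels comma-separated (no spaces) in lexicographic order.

E,GK

iteration 1: select G,K (d=1); attach at lengths (1/2, 1/2); label the merged cluster GK
  updated: d(D,GK)=17, d(E,GK)=19/2, d(GK,L)=25, d(GK,N)=21, d(GK,T)=25
iteration 2: select N,T (d=7); attach at lengths (7/2, 7/2); label the merged cluster NT
  updated: d(D,NT)=26, d(E,NT)=63/2, d(GK,NT)=23, d(L,NT)=69/2
iteration 3: select E,GK (d=19/2); attach at lengths (19/4, 17/4); label the merged cluster EGK
  updated: d(D,EGK)=19, d(EGK,L)=89/3, d(EGK,NT)=155/6
iteration 4: select D,L (d=12); attach at lengths (6, 6); label the merged cluster DL
  updated: d(DL,EGK)=73/3, d(DL,NT)=121/4
iteration 5: select DL,EGK (d=73/3); attach at lengths (37/6, 89/12); label the merged cluster DEGKL
  updated: d(DEGKL,NT)=138/5
iteration 6: select DEGKL,NT (d=138/5); attach at lengths (49/30, 103/10); label the merged cluster DEGKLNT
final tree: (((D:6,L:6):37/6,(E:19/4,(G:1/2,K:1/2):17/4):89/12):49/30,(N:7/2,T:7/2):103/10)
total length: 3271/60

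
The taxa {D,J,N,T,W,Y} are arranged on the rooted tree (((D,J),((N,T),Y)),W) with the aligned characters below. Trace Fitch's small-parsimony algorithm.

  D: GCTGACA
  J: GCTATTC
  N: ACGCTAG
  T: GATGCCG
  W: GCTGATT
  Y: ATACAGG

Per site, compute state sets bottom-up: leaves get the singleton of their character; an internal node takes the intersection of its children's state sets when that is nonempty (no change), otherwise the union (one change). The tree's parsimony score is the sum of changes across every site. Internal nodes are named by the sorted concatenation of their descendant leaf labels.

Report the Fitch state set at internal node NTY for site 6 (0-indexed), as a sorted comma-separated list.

G

[col 0] DJ: children D:{G}, J:{G} ∩→ {G}; cost 0
[col 0] NT: children N:{A}, T:{G} ∪→ {A,G}; cost 1
[col 0] NTY: children NT:{A,G}, Y:{A} ∩→ {A}; cost 0
[col 0] DJNTY: children DJ:{G}, NTY:{A} ∪→ {A,G}; cost 1
[col 0] DJNTWY: children DJNTY:{A,G}, W:{G} ∩→ {G}; cost 0
[col 1] DJ: children D:{C}, J:{C} ∩→ {C}; cost 0
[col 1] NT: children N:{C}, T:{A} ∪→ {A,C}; cost 1
[col 1] NTY: children NT:{A,C}, Y:{T} ∪→ {A,C,T}; cost 1
[col 1] DJNTY: children DJ:{C}, NTY:{A,C,T} ∩→ {C}; cost 0
[col 1] DJNTWY: children DJNTY:{C}, W:{C} ∩→ {C}; cost 0
[col 2] DJ: children D:{T}, J:{T} ∩→ {T}; cost 0
[col 2] NT: children N:{G}, T:{T} ∪→ {G,T}; cost 1
[col 2] NTY: children NT:{G,T}, Y:{A} ∪→ {A,G,T}; cost 1
[col 2] DJNTY: children DJ:{T}, NTY:{A,G,T} ∩→ {T}; cost 0
[col 2] DJNTWY: children DJNTY:{T}, W:{T} ∩→ {T}; cost 0
[col 3] DJ: children D:{G}, J:{A} ∪→ {A,G}; cost 1
[col 3] NT: children N:{C}, T:{G} ∪→ {C,G}; cost 1
[col 3] NTY: children NT:{C,G}, Y:{C} ∩→ {C}; cost 0
[col 3] DJNTY: children DJ:{A,G}, NTY:{C} ∪→ {A,C,G}; cost 1
[col 3] DJNTWY: children DJNTY:{A,C,G}, W:{G} ∩→ {G}; cost 0
[col 4] DJ: children D:{A}, J:{T} ∪→ {A,T}; cost 1
[col 4] NT: children N:{T}, T:{C} ∪→ {C,T}; cost 1
[col 4] NTY: children NT:{C,T}, Y:{A} ∪→ {A,C,T}; cost 1
[col 4] DJNTY: children DJ:{A,T}, NTY:{A,C,T} ∩→ {A,T}; cost 0
[col 4] DJNTWY: children DJNTY:{A,T}, W:{A} ∩→ {A}; cost 0
[col 5] DJ: children D:{C}, J:{T} ∪→ {C,T}; cost 1
[col 5] NT: children N:{A}, T:{C} ∪→ {A,C}; cost 1
[col 5] NTY: children NT:{A,C}, Y:{G} ∪→ {A,C,G}; cost 1
[col 5] DJNTY: children DJ:{C,T}, NTY:{A,C,G} ∩→ {C}; cost 0
[col 5] DJNTWY: children DJNTY:{C}, W:{T} ∪→ {C,T}; cost 1
[col 6] DJ: children D:{A}, J:{C} ∪→ {A,C}; cost 1
[col 6] NT: children N:{G}, T:{G} ∩→ {G}; cost 0
[col 6] NTY: children NT:{G}, Y:{G} ∩→ {G}; cost 0
[col 6] DJNTY: children DJ:{A,C}, NTY:{G} ∪→ {A,C,G}; cost 1
[col 6] DJNTWY: children DJNTY:{A,C,G}, W:{T} ∪→ {A,C,G,T}; cost 1
per-site changes: [2, 2, 2, 3, 3, 4, 3]; total = 19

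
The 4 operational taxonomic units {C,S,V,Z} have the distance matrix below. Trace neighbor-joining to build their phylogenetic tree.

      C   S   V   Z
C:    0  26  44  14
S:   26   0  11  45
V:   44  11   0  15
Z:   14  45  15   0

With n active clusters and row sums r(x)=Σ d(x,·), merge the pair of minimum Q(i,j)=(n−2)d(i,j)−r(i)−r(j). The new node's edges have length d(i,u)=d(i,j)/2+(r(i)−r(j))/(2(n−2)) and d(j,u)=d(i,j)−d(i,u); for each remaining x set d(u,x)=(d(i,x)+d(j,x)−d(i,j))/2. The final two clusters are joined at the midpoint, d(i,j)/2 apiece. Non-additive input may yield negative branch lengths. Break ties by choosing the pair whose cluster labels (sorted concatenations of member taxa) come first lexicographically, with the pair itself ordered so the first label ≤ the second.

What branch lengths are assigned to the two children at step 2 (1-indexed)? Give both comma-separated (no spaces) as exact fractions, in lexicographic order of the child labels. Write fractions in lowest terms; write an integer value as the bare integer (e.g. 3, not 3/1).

step 1: merge (C,Z) at d=14, Q=-130; branch lengths C→19/2, Z→9/2; new cluster CZ
  updated: d(CZ,S)=57/2, d(CZ,V)=45/2
step 2: merge (CZ,S) at d=57/2, Q=-62; branch lengths CZ→20, S→17/2; new cluster CSZ
  updated: d(CSZ,V)=5/2
step 3: merge (CSZ,V) at d=5/2; branch lengths CSZ→5/4, V→5/4; new cluster CSVZ
final tree: (((C:19/2,Z:9/2):20,S:17/2):5/4,V:5/4)
total length: 45

20,17/2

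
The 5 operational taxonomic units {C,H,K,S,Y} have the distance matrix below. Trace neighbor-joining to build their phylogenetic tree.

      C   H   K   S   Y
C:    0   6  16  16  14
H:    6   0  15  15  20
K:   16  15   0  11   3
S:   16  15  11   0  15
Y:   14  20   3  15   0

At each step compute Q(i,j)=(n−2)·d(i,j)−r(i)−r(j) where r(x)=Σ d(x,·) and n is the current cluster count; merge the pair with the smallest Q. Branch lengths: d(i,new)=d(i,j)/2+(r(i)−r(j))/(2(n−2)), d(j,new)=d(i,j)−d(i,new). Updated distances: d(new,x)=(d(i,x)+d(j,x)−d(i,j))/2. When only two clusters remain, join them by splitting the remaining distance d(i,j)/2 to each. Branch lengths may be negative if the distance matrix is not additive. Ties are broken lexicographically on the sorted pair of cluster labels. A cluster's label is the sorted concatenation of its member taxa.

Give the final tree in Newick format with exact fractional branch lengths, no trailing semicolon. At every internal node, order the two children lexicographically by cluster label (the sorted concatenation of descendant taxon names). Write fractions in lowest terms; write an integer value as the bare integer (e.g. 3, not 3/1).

1. join C+H (d=6, Q=-90) ⇒ CH; edges |C|=7/3, |H|=11/3
  updated: d(CH,K)=25/2, d(CH,S)=25/2, d(CH,Y)=14
2. join CH+S (d=25/2, Q=-105/2) ⇒ CHS; edges |CH|=51/8, |S|=49/8
  updated: d(CHS,K)=11/2, d(CHS,Y)=33/4
3. join CHS+K (d=11/2, Q=-67/4) ⇒ CHKS; edges |CHS|=43/8, |K|=1/8
  updated: d(CHKS,Y)=23/8
4. join CHKS+Y (d=23/8) ⇒ CHKSY; edges |CHKS|=23/16, |Y|=23/16
final tree: ((((C:7/3,H:11/3):51/8,S:49/8):43/8,K:1/8):23/16,Y:23/16)
total length: 215/8

((((C:7/3,H:11/3):51/8,S:49/8):43/8,K:1/8):23/16,Y:23/16)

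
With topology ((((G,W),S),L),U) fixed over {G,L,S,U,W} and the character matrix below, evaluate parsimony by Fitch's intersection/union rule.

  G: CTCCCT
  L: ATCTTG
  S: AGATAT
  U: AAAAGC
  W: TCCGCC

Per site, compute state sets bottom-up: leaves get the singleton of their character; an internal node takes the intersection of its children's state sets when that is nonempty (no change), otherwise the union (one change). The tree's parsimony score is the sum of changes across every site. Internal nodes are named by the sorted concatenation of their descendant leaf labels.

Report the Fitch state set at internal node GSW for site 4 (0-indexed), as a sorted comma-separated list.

site 0, node GW: G={C} ∪ W={T} → {C,T} (+1)
site 0, node GSW: GW={C,T} ∪ S={A} → {A,C,T} (+1)
site 0, node GLSW: GSW={A,C,T} ∩ L={A} → {A} (+0)
site 0, node GLSUW: GLSW={A} ∩ U={A} → {A} (+0)
site 1, node GW: G={T} ∪ W={C} → {C,T} (+1)
site 1, node GSW: GW={C,T} ∪ S={G} → {C,G,T} (+1)
site 1, node GLSW: GSW={C,G,T} ∩ L={T} → {T} (+0)
site 1, node GLSUW: GLSW={T} ∪ U={A} → {A,T} (+1)
site 2, node GW: G={C} ∩ W={C} → {C} (+0)
site 2, node GSW: GW={C} ∪ S={A} → {A,C} (+1)
site 2, node GLSW: GSW={A,C} ∩ L={C} → {C} (+0)
site 2, node GLSUW: GLSW={C} ∪ U={A} → {A,C} (+1)
site 3, node GW: G={C} ∪ W={G} → {C,G} (+1)
site 3, node GSW: GW={C,G} ∪ S={T} → {C,G,T} (+1)
site 3, node GLSW: GSW={C,G,T} ∩ L={T} → {T} (+0)
site 3, node GLSUW: GLSW={T} ∪ U={A} → {A,T} (+1)
site 4, node GW: G={C} ∩ W={C} → {C} (+0)
site 4, node GSW: GW={C} ∪ S={A} → {A,C} (+1)
site 4, node GLSW: GSW={A,C} ∪ L={T} → {A,C,T} (+1)
site 4, node GLSUW: GLSW={A,C,T} ∪ U={G} → {A,C,G,T} (+1)
site 5, node GW: G={T} ∪ W={C} → {C,T} (+1)
site 5, node GSW: GW={C,T} ∩ S={T} → {T} (+0)
site 5, node GLSW: GSW={T} ∪ L={G} → {G,T} (+1)
site 5, node GLSUW: GLSW={G,T} ∪ U={C} → {C,G,T} (+1)
per-site changes: [2, 3, 2, 3, 3, 3]; total = 16

A,C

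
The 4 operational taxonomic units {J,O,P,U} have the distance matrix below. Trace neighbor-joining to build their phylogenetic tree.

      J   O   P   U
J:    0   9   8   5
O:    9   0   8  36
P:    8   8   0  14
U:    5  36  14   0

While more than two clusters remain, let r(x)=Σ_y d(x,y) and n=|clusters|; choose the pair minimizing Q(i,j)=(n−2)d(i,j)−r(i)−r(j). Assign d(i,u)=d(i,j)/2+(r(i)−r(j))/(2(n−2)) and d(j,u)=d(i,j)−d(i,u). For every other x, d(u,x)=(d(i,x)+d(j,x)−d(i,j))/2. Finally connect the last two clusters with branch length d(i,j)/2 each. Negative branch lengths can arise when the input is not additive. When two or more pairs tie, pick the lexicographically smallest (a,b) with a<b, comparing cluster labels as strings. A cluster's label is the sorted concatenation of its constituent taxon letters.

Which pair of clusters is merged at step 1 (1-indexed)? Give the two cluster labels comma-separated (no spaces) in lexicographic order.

step 1: merge (J,U) at d=5, Q=-67; branch lengths J→-23/4, U→43/4; new cluster JU
  updated: d(JU,O)=20, d(JU,P)=17/2
step 2: merge (JU,O) at d=20, Q=-73/2; branch lengths JU→41/4, O→39/4; new cluster JOU
  updated: d(JOU,P)=-7/4
step 3: merge (JOU,P) at d=-7/4; branch lengths JOU→-7/8, P→-7/8; new cluster JOPU
final tree: (((J:-23/4,U:43/4):41/4,O:39/4):-7/8,P:-7/8)
total length: 93/4

J,U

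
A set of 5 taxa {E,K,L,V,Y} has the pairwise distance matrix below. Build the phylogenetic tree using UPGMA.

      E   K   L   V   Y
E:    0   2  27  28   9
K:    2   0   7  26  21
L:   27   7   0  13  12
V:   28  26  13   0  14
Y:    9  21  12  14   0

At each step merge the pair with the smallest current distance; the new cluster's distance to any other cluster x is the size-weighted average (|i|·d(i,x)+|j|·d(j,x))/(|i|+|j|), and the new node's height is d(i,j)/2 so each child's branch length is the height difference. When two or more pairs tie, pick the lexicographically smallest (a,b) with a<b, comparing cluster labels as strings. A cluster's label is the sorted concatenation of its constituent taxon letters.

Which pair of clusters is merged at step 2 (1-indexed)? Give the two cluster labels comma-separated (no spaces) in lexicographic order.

iteration 1: select E,K (d=2); attach at lengths (1, 1); label the merged cluster EK
  updated: d(EK,L)=17, d(EK,V)=27, d(EK,Y)=15
iteration 2: select L,Y (d=12); attach at lengths (6, 6); label the merged cluster LY
  updated: d(EK,LY)=16, d(LY,V)=27/2
iteration 3: select LY,V (d=27/2); attach at lengths (3/4, 27/4); label the merged cluster LVY
  updated: d(EK,LVY)=59/3
iteration 4: select EK,LVY (d=59/3); attach at lengths (53/6, 37/12); label the merged cluster EKLVY
final tree: ((E:1,K:1):53/6,((L:6,Y:6):3/4,V:27/4):37/12)
total length: 401/12

L,Y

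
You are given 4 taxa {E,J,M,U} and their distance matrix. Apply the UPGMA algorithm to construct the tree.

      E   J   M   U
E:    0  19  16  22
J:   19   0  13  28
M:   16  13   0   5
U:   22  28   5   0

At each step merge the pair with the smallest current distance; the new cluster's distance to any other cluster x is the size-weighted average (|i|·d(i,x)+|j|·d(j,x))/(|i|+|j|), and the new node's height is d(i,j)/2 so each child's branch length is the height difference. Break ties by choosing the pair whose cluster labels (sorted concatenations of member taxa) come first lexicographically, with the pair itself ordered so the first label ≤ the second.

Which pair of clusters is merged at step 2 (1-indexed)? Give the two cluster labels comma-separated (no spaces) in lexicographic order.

E,J

step 1: merge (M,U) at d=5; branch lengths M→5/2, U→5/2; new cluster MU
  updated: d(E,MU)=19, d(J,MU)=41/2
step 2: merge (E,J) at d=19; branch lengths E→19/2, J→19/2; new cluster EJ
  updated: d(EJ,MU)=79/4
step 3: merge (EJ,MU) at d=79/4; branch lengths EJ→3/8, MU→59/8; new cluster EJMU
final tree: ((E:19/2,J:19/2):3/8,(M:5/2,U:5/2):59/8)
total length: 127/4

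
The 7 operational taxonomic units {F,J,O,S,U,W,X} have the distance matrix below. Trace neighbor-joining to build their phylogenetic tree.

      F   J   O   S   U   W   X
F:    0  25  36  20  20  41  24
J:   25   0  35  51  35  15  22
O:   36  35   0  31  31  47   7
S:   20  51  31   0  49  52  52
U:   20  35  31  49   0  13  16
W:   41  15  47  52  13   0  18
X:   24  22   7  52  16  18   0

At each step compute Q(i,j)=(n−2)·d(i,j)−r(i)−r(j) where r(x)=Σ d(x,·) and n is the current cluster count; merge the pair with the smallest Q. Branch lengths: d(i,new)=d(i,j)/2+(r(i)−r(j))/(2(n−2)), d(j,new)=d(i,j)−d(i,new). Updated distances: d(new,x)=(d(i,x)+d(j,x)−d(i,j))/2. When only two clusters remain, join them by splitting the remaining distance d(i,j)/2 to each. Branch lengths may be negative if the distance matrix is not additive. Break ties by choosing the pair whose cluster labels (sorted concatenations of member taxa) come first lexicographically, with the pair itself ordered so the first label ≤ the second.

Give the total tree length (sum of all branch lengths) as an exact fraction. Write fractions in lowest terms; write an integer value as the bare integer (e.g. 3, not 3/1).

step 1: merge (F,S) at d=20, Q=-321; branch lengths F→11/10, S→189/10; new cluster FS
  updated: d(FS,J)=28, d(FS,O)=47/2, d(FS,U)=49/2, d(FS,W)=73/2, d(FS,X)=28
step 2: merge (O,X) at d=7, Q=-413/2; branch lengths O→161/16, X→-49/16; new cluster OX
  updated: d(FS,OX)=89/4, d(J,OX)=25, d(OX,U)=20, d(OX,W)=29
step 3: merge (J,W) at d=15, Q=-303/2; branch lengths J→109/12, W→71/12; new cluster JW
  updated: d(FS,JW)=99/4, d(JW,OX)=39/2, d(JW,U)=33/2
step 4: merge (FS,OX) at d=89/4, Q=-355/4; branch lengths FS→217/16, OX→139/16; new cluster FOSX
  updated: d(FOSX,JW)=11, d(FOSX,U)=89/8
step 5: merge (FOSX,JW) at d=11, Q=-309/8; branch lengths FOSX→45/16, JW→131/16; new cluster FJOSWX
  updated: d(FJOSWX,U)=133/16
step 6: merge (FJOSWX,U) at d=133/16; branch lengths FJOSWX→133/32, U→133/32; new cluster FJOSUWX
final tree: ((((F:11/10,S:189/10):217/16,(O:161/16,X:-49/16):139/16):45/16,(J:109/12,W:71/12):131/16):133/32,U:133/32)
total length: 1337/16

1337/16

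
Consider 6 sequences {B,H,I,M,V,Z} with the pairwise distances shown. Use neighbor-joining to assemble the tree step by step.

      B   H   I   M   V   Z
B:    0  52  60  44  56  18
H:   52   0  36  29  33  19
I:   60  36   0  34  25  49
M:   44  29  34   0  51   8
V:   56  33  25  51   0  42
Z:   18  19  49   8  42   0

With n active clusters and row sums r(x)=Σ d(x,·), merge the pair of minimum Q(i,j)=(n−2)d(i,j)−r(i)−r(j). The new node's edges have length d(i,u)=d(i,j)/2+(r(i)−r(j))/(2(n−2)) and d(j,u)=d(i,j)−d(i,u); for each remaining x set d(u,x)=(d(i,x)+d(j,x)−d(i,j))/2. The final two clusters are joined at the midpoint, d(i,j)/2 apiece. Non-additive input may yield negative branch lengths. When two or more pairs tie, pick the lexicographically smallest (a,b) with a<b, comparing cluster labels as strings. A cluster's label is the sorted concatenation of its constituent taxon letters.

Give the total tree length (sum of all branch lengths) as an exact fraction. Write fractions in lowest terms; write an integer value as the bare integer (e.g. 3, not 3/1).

step 1: merge (I,V) at d=25, Q=-311; branch lengths I→97/8, V→103/8; new cluster IV
  updated: d(B,IV)=91/2, d(H,IV)=22, d(IV,M)=30, d(IV,Z)=33
step 2: merge (H,IV) at d=22, Q=-373/2; branch lengths H→115/12, IV→149/12; new cluster HIV
  updated: d(B,HIV)=151/4, d(HIV,M)=37/2, d(HIV,Z)=15
step 3: merge (B,Z) at d=18, Q=-419/4; branch lengths B→379/16, Z→-91/16; new cluster BZ
  updated: d(BZ,HIV)=139/8, d(BZ,M)=17
step 4: merge (BZ,HIV) at d=139/8, Q=-423/8; branch lengths BZ→127/16, HIV→151/16; new cluster BHIVZ
  updated: d(BHIVZ,M)=145/16
step 5: merge (BHIVZ,M) at d=145/16; branch lengths BHIVZ→145/32, M→145/32; new cluster BHIMVZ
final tree: (((B:379/16,Z:-91/16):127/16,(H:115/12,(I:97/8,V:103/8):149/12):151/16):145/32,M:145/32)
total length: 1463/16

1463/16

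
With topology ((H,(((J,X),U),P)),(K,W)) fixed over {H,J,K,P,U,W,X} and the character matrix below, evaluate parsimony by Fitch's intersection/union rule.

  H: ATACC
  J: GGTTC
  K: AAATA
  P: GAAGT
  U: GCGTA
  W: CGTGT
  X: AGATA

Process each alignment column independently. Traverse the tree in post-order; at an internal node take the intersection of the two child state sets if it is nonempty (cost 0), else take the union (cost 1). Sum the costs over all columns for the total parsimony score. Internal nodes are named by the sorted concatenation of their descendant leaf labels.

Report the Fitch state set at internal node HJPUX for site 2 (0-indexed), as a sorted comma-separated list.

A

JX@0: {G} ∪ {A} = {A,G} (union, +1)
JUX@0: {A,G} ∩ {G} = {G} (intersection, +0)
JPUX@0: {G} ∩ {G} = {G} (intersection, +0)
HJPUX@0: {A} ∪ {G} = {A,G} (union, +1)
KW@0: {A} ∪ {C} = {A,C} (union, +1)
HJKPUWX@0: {A,G} ∩ {A,C} = {A} (intersection, +0)
JX@1: {G} ∩ {G} = {G} (intersection, +0)
JUX@1: {G} ∪ {C} = {C,G} (union, +1)
JPUX@1: {C,G} ∪ {A} = {A,C,G} (union, +1)
HJPUX@1: {T} ∪ {A,C,G} = {A,C,G,T} (union, +1)
KW@1: {A} ∪ {G} = {A,G} (union, +1)
HJKPUWX@1: {A,C,G,T} ∩ {A,G} = {A,G} (intersection, +0)
JX@2: {T} ∪ {A} = {A,T} (union, +1)
JUX@2: {A,T} ∪ {G} = {A,G,T} (union, +1)
JPUX@2: {A,G,T} ∩ {A} = {A} (intersection, +0)
HJPUX@2: {A} ∩ {A} = {A} (intersection, +0)
KW@2: {A} ∪ {T} = {A,T} (union, +1)
HJKPUWX@2: {A} ∩ {A,T} = {A} (intersection, +0)
JX@3: {T} ∩ {T} = {T} (intersection, +0)
JUX@3: {T} ∩ {T} = {T} (intersection, +0)
JPUX@3: {T} ∪ {G} = {G,T} (union, +1)
HJPUX@3: {C} ∪ {G,T} = {C,G,T} (union, +1)
KW@3: {T} ∪ {G} = {G,T} (union, +1)
HJKPUWX@3: {C,G,T} ∩ {G,T} = {G,T} (intersection, +0)
JX@4: {C} ∪ {A} = {A,C} (union, +1)
JUX@4: {A,C} ∩ {A} = {A} (intersection, +0)
JPUX@4: {A} ∪ {T} = {A,T} (union, +1)
HJPUX@4: {C} ∪ {A,T} = {A,C,T} (union, +1)
KW@4: {A} ∪ {T} = {A,T} (union, +1)
HJKPUWX@4: {A,C,T} ∩ {A,T} = {A,T} (intersection, +0)
per-site changes: [3, 4, 3, 3, 4]; total = 17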